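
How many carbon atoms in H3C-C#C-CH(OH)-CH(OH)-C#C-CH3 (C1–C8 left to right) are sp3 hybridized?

4

C1: sp3 ✓
C2: sp
C3: sp
C4: sp3 ✓
C5: sp3 ✓
C6: sp
C7: sp
C8: sp3 ✓
C1, C4, C5, C8 → 4 sp3 carbons.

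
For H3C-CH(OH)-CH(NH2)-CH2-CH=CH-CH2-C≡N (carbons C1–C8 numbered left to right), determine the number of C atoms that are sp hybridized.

1

C1: sp3
C2: sp3
C3: sp3
C4: sp3
C5: sp2
C6: sp2
C7: sp3
C8: sp ✓
C8 → 1 sp carbon.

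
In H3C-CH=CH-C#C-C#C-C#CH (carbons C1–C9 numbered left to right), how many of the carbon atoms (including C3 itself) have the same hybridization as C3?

C3 is sp2 (one π bond).
C1: sp3
C2: sp2 ✓
C3: sp2 ✓
C4: sp
C5: sp
C6: sp
C7: sp
C8: sp
C9: sp
2 carbons are sp2.

2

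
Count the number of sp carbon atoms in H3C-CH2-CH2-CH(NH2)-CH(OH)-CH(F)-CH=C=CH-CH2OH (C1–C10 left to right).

C1: sp3
C2: sp3
C3: sp3
C4: sp3
C5: sp3
C6: sp3
C7: sp2
C8: sp ✓
C9: sp2
C10: sp3
C8 → 1 sp carbon.

1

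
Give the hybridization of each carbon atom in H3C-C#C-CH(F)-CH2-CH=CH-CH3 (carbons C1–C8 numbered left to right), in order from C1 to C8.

C1 sp3, C2 sp, C3 sp, C4 sp3, C5 sp3, C6 sp2, C7 sp2, C8 sp3

C1 is sp3: 4 σ bonds, 4 electron-density regions.
C2 carries 2 σ bonds, plus two π bonds, giving a steric number of 2, so it is sp.
C3 is sp: 2 σ bonds, plus two π bonds, 2 electron-density regions.
C4: 4 σ bonds; 4 regions of electron density → sp3.
C5 (4 σ bonds) has steric number 4: sp3.
C6 (3 σ bonds, plus one π bond) has steric number 3: sp2.
C7 carries 3 σ bonds, plus one π bond, giving a steric number of 3, so it is sp2.
C8: 4 σ bonds; 4 regions of electron density → sp3.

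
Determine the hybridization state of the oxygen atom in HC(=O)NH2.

sp^2

The oxygen atom — 1 σ bond and 2 lone pairs, plus one π bond. Steric number 3, so sp2.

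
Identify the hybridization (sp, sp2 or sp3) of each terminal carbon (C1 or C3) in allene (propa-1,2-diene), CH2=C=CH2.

Each terminal carbon (C1 or C3) has 3 σ bonds, plus one π bond: steric number 3 → sp2.

sp^2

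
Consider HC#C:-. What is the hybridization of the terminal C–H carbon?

sp

The terminal C–H carbon has 2 σ bonds, plus two π bonds: steric number 2 → sp.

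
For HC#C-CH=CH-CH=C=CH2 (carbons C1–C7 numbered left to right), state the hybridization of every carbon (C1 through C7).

C1 sp, C2 sp, C3 sp2, C4 sp2, C5 sp2, C6 sp, C7 sp2

C1 is sp: 2 σ bonds, plus two π bonds, 2 electron-density regions.
C2: 2 σ bonds, plus two π bonds; 2 regions of electron density → sp.
C3 carries 3 σ bonds, plus one π bond, giving a steric number of 3, so it is sp2.
C4 has 3 σ bonds, plus one π bond: steric number 3 → sp2.
C5 — 3 σ bonds, plus one π bond. Steric number 3, so sp2.
C6 carries 2 σ bonds, plus two π bonds, giving a steric number of 2, so it is sp.
C7 has 3 σ bonds, plus one π bond: steric number 3 → sp2.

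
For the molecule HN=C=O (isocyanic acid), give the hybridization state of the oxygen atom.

The oxygen atom — 1 σ bond and 2 lone pairs, plus one π bond. Steric number 3, so sp2.

sp²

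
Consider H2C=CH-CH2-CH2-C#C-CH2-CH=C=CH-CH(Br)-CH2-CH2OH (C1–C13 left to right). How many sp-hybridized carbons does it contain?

C1: sp2
C2: sp2
C3: sp3
C4: sp3
C5: sp ✓
C6: sp ✓
C7: sp3
C8: sp2
C9: sp ✓
C10: sp2
C11: sp3
C12: sp3
C13: sp3
C5, C6, C9 → 3 sp carbons.

3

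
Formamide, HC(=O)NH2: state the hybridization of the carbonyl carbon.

The carbonyl carbon: 3 σ bonds, plus one π bond — 3 electron domains, sp2.

sp²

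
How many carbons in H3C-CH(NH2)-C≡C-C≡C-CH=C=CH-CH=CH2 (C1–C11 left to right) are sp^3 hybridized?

C1: sp3 ✓
C2: sp3 ✓
C3: sp
C4: sp
C5: sp
C6: sp
C7: sp2
C8: sp
C9: sp2
C10: sp2
C11: sp2
C1, C2 → 2 sp3 carbons.

2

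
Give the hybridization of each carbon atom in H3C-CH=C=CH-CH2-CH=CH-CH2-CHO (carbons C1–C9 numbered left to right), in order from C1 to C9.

C1 sp3, C2 sp2, C3 sp, C4 sp2, C5 sp3, C6 sp2, C7 sp2, C8 sp3, C9 sp2

C1 has 4 σ bonds: steric number 4 → sp3.
C2 is sp2: 3 σ bonds, plus one π bond, 3 electron-density regions.
C3: 2 σ bonds, plus two π bonds — 2 electron domains, sp.
C4 — 3 σ bonds, plus one π bond. Steric number 3, so sp2.
C5: 4 σ bonds; 4 regions of electron density → sp3.
C6 has 3 σ bonds, plus one π bond: steric number 3 → sp2.
C7 is sp2: 3 σ bonds, plus one π bond, 3 electron-density regions.
C8 is sp3: 4 σ bonds, 4 electron-density regions.
C9 (3 σ bonds, plus one π bond) has steric number 3: sp2.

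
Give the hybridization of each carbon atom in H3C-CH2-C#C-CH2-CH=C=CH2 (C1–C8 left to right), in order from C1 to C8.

C1 sp3, C2 sp3, C3 sp, C4 sp, C5 sp3, C6 sp2, C7 sp, C8 sp2

C1 has 4 σ bonds: steric number 4 → sp3.
C2: 4 σ bonds — 4 electron domains, sp3.
C3 — 2 σ bonds, plus two π bonds. Steric number 2, so sp.
C4 (2 σ bonds, plus two π bonds) has steric number 2: sp.
C5 has 4 σ bonds: steric number 4 → sp3.
C6: 3 σ bonds, plus one π bond; 3 regions of electron density → sp2.
C7: 2 σ bonds, plus two π bonds — 2 electron domains, sp.
C8 is sp2: 3 σ bonds, plus one π bond, 3 electron-density regions.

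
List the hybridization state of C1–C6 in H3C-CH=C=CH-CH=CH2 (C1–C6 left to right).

C1 sp3, C2 sp2, C3 sp, C4 sp2, C5 sp2, C6 sp2

C1 carries 4 σ bonds, giving a steric number of 4, so it is sp3.
C2 — 3 σ bonds, plus one π bond. Steric number 3, so sp2.
C3 (2 σ bonds, plus two π bonds) has steric number 2: sp.
C4 — 3 σ bonds, plus one π bond. Steric number 3, so sp2.
C5 — 3 σ bonds, plus one π bond. Steric number 3, so sp2.
C6 — 3 σ bonds, plus one π bond. Steric number 3, so sp2.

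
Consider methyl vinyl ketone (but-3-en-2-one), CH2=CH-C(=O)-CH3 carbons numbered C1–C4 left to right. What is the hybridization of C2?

C2 — 3 σ bonds, plus one π bond. Steric number 3, so sp2.

sp²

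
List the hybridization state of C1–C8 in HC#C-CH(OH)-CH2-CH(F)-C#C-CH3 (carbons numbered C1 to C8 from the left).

C1 (2 σ bonds, plus two π bonds) has steric number 2: sp.
C2 — 2 σ bonds, plus two π bonds. Steric number 2, so sp.
C3 — 4 σ bonds. Steric number 4, so sp3.
C4: 4 σ bonds; 4 regions of electron density → sp3.
C5 — 4 σ bonds. Steric number 4, so sp3.
C6 carries 2 σ bonds, plus two π bonds, giving a steric number of 2, so it is sp.
C7 carries 2 σ bonds, plus two π bonds, giving a steric number of 2, so it is sp.
C8 (4 σ bonds) has steric number 4: sp3.

C1 sp, C2 sp, C3 sp3, C4 sp3, C5 sp3, C6 sp, C7 sp, C8 sp3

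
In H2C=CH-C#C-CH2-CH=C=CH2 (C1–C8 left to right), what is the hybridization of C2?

C2: 3 σ bonds, plus one π bond — 3 electron domains, sp2.

sp^2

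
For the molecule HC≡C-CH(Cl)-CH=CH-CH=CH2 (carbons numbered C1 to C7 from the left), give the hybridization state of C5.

sp2

C5 is sp2: 3 σ bonds, plus one π bond, 3 electron-density regions.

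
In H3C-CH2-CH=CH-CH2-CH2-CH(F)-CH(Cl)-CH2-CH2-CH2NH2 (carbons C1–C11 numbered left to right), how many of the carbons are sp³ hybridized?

9

C1: sp3 ✓
C2: sp3 ✓
C3: sp2
C4: sp2
C5: sp3 ✓
C6: sp3 ✓
C7: sp3 ✓
C8: sp3 ✓
C9: sp3 ✓
C10: sp3 ✓
C11: sp3 ✓
C1, C2, C5, C6, C7, C8, C9, C10, C11 → 9 sp3 carbons.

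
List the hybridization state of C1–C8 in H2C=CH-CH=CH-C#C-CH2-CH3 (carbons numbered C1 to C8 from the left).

C1 sp2, C2 sp2, C3 sp2, C4 sp2, C5 sp, C6 sp, C7 sp3, C8 sp3

C1 is sp2: 3 σ bonds, plus one π bond, 3 electron-density regions.
C2 has 3 σ bonds, plus one π bond: steric number 3 → sp2.
C3 — 3 σ bonds, plus one π bond. Steric number 3, so sp2.
C4: 3 σ bonds, plus one π bond — 3 electron domains, sp2.
C5: 2 σ bonds, plus two π bonds; 2 regions of electron density → sp.
C6 carries 2 σ bonds, plus two π bonds, giving a steric number of 2, so it is sp.
C7: 4 σ bonds — 4 electron domains, sp3.
C8 — 4 σ bonds. Steric number 4, so sp3.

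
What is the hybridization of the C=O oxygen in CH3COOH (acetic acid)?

The C=O oxygen: 1 σ bond and 2 lone pairs, plus one π bond — 3 electron domains, sp2.

sp2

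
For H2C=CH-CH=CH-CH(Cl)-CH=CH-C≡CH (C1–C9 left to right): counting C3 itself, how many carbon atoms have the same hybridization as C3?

6

C3 is sp2 (one π bond).
C1: sp2 ✓
C2: sp2 ✓
C3: sp2 ✓
C4: sp2 ✓
C5: sp3
C6: sp2 ✓
C7: sp2 ✓
C8: sp
C9: sp
6 carbons are sp2.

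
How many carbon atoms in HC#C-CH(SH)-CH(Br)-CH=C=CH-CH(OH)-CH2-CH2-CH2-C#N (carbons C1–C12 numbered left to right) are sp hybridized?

4

C1: sp ✓
C2: sp ✓
C3: sp3
C4: sp3
C5: sp2
C6: sp ✓
C7: sp2
C8: sp3
C9: sp3
C10: sp3
C11: sp3
C12: sp ✓
C1, C2, C6, C12 → 4 sp carbons.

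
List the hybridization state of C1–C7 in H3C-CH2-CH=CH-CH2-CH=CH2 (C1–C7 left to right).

C1 — 4 σ bonds. Steric number 4, so sp3.
C2 — 4 σ bonds. Steric number 4, so sp3.
C3 carries 3 σ bonds, plus one π bond, giving a steric number of 3, so it is sp2.
C4: 3 σ bonds, plus one π bond — 3 electron domains, sp2.
C5: 4 σ bonds — 4 electron domains, sp3.
C6 — 3 σ bonds, plus one π bond. Steric number 3, so sp2.
C7 is sp2: 3 σ bonds, plus one π bond, 3 electron-density regions.

C1 sp3, C2 sp3, C3 sp2, C4 sp2, C5 sp3, C6 sp2, C7 sp2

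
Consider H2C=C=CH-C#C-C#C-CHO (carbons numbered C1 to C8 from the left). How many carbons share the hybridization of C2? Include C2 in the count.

5

C2 is sp (two π bonds).
C1: sp2
C2: sp ✓
C3: sp2
C4: sp ✓
C5: sp ✓
C6: sp ✓
C7: sp ✓
C8: sp2
5 carbons are sp.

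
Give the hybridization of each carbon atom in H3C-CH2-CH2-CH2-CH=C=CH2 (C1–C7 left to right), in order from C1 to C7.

C1 — 4 σ bonds. Steric number 4, so sp3.
C2: 4 σ bonds; 4 regions of electron density → sp3.
C3: 4 σ bonds; 4 regions of electron density → sp3.
C4 carries 4 σ bonds, giving a steric number of 4, so it is sp3.
C5 — 3 σ bonds, plus one π bond. Steric number 3, so sp2.
C6: 2 σ bonds, plus two π bonds — 2 electron domains, sp.
C7 has 3 σ bonds, plus one π bond: steric number 3 → sp2.

C1 sp3, C2 sp3, C3 sp3, C4 sp3, C5 sp2, C6 sp, C7 sp2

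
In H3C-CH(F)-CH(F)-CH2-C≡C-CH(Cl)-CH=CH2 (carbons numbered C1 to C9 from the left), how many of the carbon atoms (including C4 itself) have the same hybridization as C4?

C4 is sp3 (only σ bonds).
C1: sp3 ✓
C2: sp3 ✓
C3: sp3 ✓
C4: sp3 ✓
C5: sp
C6: sp
C7: sp3 ✓
C8: sp2
C9: sp2
5 carbons are sp3.

5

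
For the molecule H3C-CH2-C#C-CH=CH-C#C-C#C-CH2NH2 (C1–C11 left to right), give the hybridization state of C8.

sp

C8 is sp: 2 σ bonds, plus two π bonds, 2 electron-density regions.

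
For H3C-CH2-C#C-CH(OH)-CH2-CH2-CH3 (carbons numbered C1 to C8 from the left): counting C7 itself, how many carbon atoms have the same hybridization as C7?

C7 is sp3 (only σ bonds).
C1: sp3 ✓
C2: sp3 ✓
C3: sp
C4: sp
C5: sp3 ✓
C6: sp3 ✓
C7: sp3 ✓
C8: sp3 ✓
6 carbons are sp3.

6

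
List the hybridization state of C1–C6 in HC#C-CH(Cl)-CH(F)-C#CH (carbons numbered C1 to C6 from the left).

C1 (2 σ bonds, plus two π bonds) has steric number 2: sp.
C2: 2 σ bonds, plus two π bonds; 2 regions of electron density → sp.
C3 has 4 σ bonds: steric number 4 → sp3.
C4 (4 σ bonds) has steric number 4: sp3.
C5 (2 σ bonds, plus two π bonds) has steric number 2: sp.
C6 — 2 σ bonds, plus two π bonds. Steric number 2, so sp.

C1 sp, C2 sp, C3 sp3, C4 sp3, C5 sp, C6 sp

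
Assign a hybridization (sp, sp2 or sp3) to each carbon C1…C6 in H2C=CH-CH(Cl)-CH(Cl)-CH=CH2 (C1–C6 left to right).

C1 sp2, C2 sp2, C3 sp3, C4 sp3, C5 sp2, C6 sp2

C1: 3 σ bonds, plus one π bond; 3 regions of electron density → sp2.
C2: 3 σ bonds, plus one π bond — 3 electron domains, sp2.
C3 — 4 σ bonds. Steric number 4, so sp3.
C4: 4 σ bonds; 4 regions of electron density → sp3.
C5 carries 3 σ bonds, plus one π bond, giving a steric number of 3, so it is sp2.
C6 carries 3 σ bonds, plus one π bond, giving a steric number of 3, so it is sp2.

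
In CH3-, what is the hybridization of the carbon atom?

Three σ bonds + one lone pair = steric number 4 → sp3, pyramidal.

sp3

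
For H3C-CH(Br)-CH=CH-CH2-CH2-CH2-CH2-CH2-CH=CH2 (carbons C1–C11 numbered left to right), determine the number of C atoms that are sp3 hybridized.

C1: sp3 ✓
C2: sp3 ✓
C3: sp2
C4: sp2
C5: sp3 ✓
C6: sp3 ✓
C7: sp3 ✓
C8: sp3 ✓
C9: sp3 ✓
C10: sp2
C11: sp2
C1, C2, C5, C6, C7, C8, C9 → 7 sp3 carbons.

7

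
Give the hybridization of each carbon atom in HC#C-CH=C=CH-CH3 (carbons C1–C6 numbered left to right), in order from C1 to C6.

C1 — 2 σ bonds, plus two π bonds. Steric number 2, so sp.
C2 has 2 σ bonds, plus two π bonds: steric number 2 → sp.
C3: 3 σ bonds, plus one π bond — 3 electron domains, sp2.
C4 (2 σ bonds, plus two π bonds) has steric number 2: sp.
C5 carries 3 σ bonds, plus one π bond, giving a steric number of 3, so it is sp2.
C6 has 4 σ bonds: steric number 4 → sp3.

C1 sp, C2 sp, C3 sp2, C4 sp, C5 sp2, C6 sp3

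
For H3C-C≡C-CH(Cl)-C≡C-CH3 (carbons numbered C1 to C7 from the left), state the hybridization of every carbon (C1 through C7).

C1: 4 σ bonds; 4 regions of electron density → sp3.
C2: 2 σ bonds, plus two π bonds — 2 electron domains, sp.
C3: 2 σ bonds, plus two π bonds; 2 regions of electron density → sp.
C4 is sp3: 4 σ bonds, 4 electron-density regions.
C5: 2 σ bonds, plus two π bonds; 2 regions of electron density → sp.
C6 has 2 σ bonds, plus two π bonds: steric number 2 → sp.
C7 carries 4 σ bonds, giving a steric number of 4, so it is sp3.

C1 sp3, C2 sp, C3 sp, C4 sp3, C5 sp, C6 sp, C7 sp3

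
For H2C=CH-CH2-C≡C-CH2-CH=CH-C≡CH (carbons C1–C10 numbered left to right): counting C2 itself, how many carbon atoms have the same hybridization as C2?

C2 is sp2 (one π bond).
C1: sp2 ✓
C2: sp2 ✓
C3: sp3
C4: sp
C5: sp
C6: sp3
C7: sp2 ✓
C8: sp2 ✓
C9: sp
C10: sp
4 carbons are sp2.

4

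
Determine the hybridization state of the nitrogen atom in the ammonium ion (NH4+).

sp3

Four σ bonds, no lone pair → sp3, tetrahedral.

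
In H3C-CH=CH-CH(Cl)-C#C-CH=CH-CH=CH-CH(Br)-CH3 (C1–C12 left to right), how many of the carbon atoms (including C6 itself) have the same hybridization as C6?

2

C6 is sp (two π bonds).
C1: sp3
C2: sp2
C3: sp2
C4: sp3
C5: sp ✓
C6: sp ✓
C7: sp2
C8: sp2
C9: sp2
C10: sp2
C11: sp3
C12: sp3
2 carbons are sp.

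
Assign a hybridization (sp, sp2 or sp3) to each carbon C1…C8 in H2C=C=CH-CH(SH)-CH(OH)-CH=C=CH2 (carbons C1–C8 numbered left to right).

C1 sp2, C2 sp, C3 sp2, C4 sp3, C5 sp3, C6 sp2, C7 sp, C8 sp2

C1 (3 σ bonds, plus one π bond) has steric number 3: sp2.
C2: 2 σ bonds, plus two π bonds — 2 electron domains, sp.
C3 carries 3 σ bonds, plus one π bond, giving a steric number of 3, so it is sp2.
C4 (4 σ bonds) has steric number 4: sp3.
C5 carries 4 σ bonds, giving a steric number of 4, so it is sp3.
C6 carries 3 σ bonds, plus one π bond, giving a steric number of 3, so it is sp2.
C7: 2 σ bonds, plus two π bonds — 2 electron domains, sp.
C8 carries 3 σ bonds, plus one π bond, giving a steric number of 3, so it is sp2.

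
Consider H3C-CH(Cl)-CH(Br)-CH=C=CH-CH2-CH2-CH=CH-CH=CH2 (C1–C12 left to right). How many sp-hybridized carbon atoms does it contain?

1

C1: sp3
C2: sp3
C3: sp3
C4: sp2
C5: sp ✓
C6: sp2
C7: sp3
C8: sp3
C9: sp2
C10: sp2
C11: sp2
C12: sp2
C5 → 1 sp carbon.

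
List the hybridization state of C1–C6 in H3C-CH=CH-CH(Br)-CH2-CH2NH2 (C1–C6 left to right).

C1 sp3, C2 sp2, C3 sp2, C4 sp3, C5 sp3, C6 sp3

C1 is sp3: 4 σ bonds, 4 electron-density regions.
C2 (3 σ bonds, plus one π bond) has steric number 3: sp2.
C3: 3 σ bonds, plus one π bond — 3 electron domains, sp2.
C4: 4 σ bonds — 4 electron domains, sp3.
C5 has 4 σ bonds: steric number 4 → sp3.
C6 is sp3: 4 σ bonds, 4 electron-density regions.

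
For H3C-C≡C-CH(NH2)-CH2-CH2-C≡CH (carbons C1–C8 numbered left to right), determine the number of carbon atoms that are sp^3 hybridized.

C1: sp3 ✓
C2: sp
C3: sp
C4: sp3 ✓
C5: sp3 ✓
C6: sp3 ✓
C7: sp
C8: sp
C1, C4, C5, C6 → 4 sp3 carbons.

4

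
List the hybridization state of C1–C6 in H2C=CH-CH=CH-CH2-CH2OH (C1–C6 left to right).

C1: 3 σ bonds, plus one π bond — 3 electron domains, sp2.
C2 — 3 σ bonds, plus one π bond. Steric number 3, so sp2.
C3 carries 3 σ bonds, plus one π bond, giving a steric number of 3, so it is sp2.
C4 carries 3 σ bonds, plus one π bond, giving a steric number of 3, so it is sp2.
C5 is sp3: 4 σ bonds, 4 electron-density regions.
C6: 4 σ bonds — 4 electron domains, sp3.

C1 sp2, C2 sp2, C3 sp2, C4 sp2, C5 sp3, C6 sp3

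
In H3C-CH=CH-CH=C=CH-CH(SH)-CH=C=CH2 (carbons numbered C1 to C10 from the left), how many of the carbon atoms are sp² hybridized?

6

C1: sp3
C2: sp2 ✓
C3: sp2 ✓
C4: sp2 ✓
C5: sp
C6: sp2 ✓
C7: sp3
C8: sp2 ✓
C9: sp
C10: sp2 ✓
C2, C3, C4, C6, C8, C10 → 6 sp2 carbons.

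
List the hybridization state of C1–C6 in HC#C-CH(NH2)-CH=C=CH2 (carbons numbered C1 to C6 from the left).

C1 sp, C2 sp, C3 sp3, C4 sp2, C5 sp, C6 sp2

C1: 2 σ bonds, plus two π bonds; 2 regions of electron density → sp.
C2 carries 2 σ bonds, plus two π bonds, giving a steric number of 2, so it is sp.
C3: 4 σ bonds — 4 electron domains, sp3.
C4 (3 σ bonds, plus one π bond) has steric number 3: sp2.
C5: 2 σ bonds, plus two π bonds — 2 electron domains, sp.
C6 has 3 σ bonds, plus one π bond: steric number 3 → sp2.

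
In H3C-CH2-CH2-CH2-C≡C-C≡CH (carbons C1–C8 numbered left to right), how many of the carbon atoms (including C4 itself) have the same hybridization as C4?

C4 is sp3 (only σ bonds).
C1: sp3 ✓
C2: sp3 ✓
C3: sp3 ✓
C4: sp3 ✓
C5: sp
C6: sp
C7: sp
C8: sp
4 carbons are sp3.

4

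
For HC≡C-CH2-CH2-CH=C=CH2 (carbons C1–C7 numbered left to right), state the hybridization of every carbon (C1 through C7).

C1 sp, C2 sp, C3 sp3, C4 sp3, C5 sp2, C6 sp, C7 sp2

C1 (2 σ bonds, plus two π bonds) has steric number 2: sp.
C2: 2 σ bonds, plus two π bonds — 2 electron domains, sp.
C3: 4 σ bonds; 4 regions of electron density → sp3.
C4 (4 σ bonds) has steric number 4: sp3.
C5: 3 σ bonds, plus one π bond; 3 regions of electron density → sp2.
C6 is sp: 2 σ bonds, plus two π bonds, 2 electron-density regions.
C7 (3 σ bonds, plus one π bond) has steric number 3: sp2.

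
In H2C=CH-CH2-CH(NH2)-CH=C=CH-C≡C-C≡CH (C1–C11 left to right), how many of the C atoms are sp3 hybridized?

2

C1: sp2
C2: sp2
C3: sp3 ✓
C4: sp3 ✓
C5: sp2
C6: sp
C7: sp2
C8: sp
C9: sp
C10: sp
C11: sp
C3, C4 → 2 sp3 carbons.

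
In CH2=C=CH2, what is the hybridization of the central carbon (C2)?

sp

Two σ bonds and two π bonds (one to each neighbour) → sp.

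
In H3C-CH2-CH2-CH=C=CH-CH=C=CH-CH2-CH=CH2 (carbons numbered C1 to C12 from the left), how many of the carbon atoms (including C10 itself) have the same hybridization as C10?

4

C10 is sp3 (only σ bonds).
C1: sp3 ✓
C2: sp3 ✓
C3: sp3 ✓
C4: sp2
C5: sp
C6: sp2
C7: sp2
C8: sp
C9: sp2
C10: sp3 ✓
C11: sp2
C12: sp2
4 carbons are sp3.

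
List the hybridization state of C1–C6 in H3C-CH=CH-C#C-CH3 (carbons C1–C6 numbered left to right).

C1 is sp3: 4 σ bonds, 4 electron-density regions.
C2 is sp2: 3 σ bonds, plus one π bond, 3 electron-density regions.
C3 — 3 σ bonds, plus one π bond. Steric number 3, so sp2.
C4: 2 σ bonds, plus two π bonds; 2 regions of electron density → sp.
C5: 2 σ bonds, plus two π bonds; 2 regions of electron density → sp.
C6 (4 σ bonds) has steric number 4: sp3.

C1 sp3, C2 sp2, C3 sp2, C4 sp, C5 sp, C6 sp3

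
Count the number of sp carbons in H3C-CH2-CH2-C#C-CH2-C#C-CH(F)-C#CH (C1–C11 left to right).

C1: sp3
C2: sp3
C3: sp3
C4: sp ✓
C5: sp ✓
C6: sp3
C7: sp ✓
C8: sp ✓
C9: sp3
C10: sp ✓
C11: sp ✓
C4, C5, C7, C8, C10, C11 → 6 sp carbons.

6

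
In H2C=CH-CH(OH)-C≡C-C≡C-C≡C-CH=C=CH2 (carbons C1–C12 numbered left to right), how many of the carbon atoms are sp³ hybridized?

1

C1: sp2
C2: sp2
C3: sp3 ✓
C4: sp
C5: sp
C6: sp
C7: sp
C8: sp
C9: sp
C10: sp2
C11: sp
C12: sp2
C3 → 1 sp3 carbon.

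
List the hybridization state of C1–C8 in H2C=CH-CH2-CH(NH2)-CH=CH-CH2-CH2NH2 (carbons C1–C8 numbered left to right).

C1 is sp2: 3 σ bonds, plus one π bond, 3 electron-density regions.
C2 — 3 σ bonds, plus one π bond. Steric number 3, so sp2.
C3 carries 4 σ bonds, giving a steric number of 4, so it is sp3.
C4 (4 σ bonds) has steric number 4: sp3.
C5 is sp2: 3 σ bonds, plus one π bond, 3 electron-density regions.
C6 — 3 σ bonds, plus one π bond. Steric number 3, so sp2.
C7 carries 4 σ bonds, giving a steric number of 4, so it is sp3.
C8: 4 σ bonds; 4 regions of electron density → sp3.

C1 sp2, C2 sp2, C3 sp3, C4 sp3, C5 sp2, C6 sp2, C7 sp3, C8 sp3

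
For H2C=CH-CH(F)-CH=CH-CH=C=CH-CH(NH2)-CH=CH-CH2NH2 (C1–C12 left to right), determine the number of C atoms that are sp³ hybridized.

3

C1: sp2
C2: sp2
C3: sp3 ✓
C4: sp2
C5: sp2
C6: sp2
C7: sp
C8: sp2
C9: sp3 ✓
C10: sp2
C11: sp2
C12: sp3 ✓
C3, C9, C12 → 3 sp3 carbons.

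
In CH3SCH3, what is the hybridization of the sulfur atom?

The sulfur atom carries 2 σ bonds and 2 lone pairs, giving a steric number of 4, so it is sp3.

sp3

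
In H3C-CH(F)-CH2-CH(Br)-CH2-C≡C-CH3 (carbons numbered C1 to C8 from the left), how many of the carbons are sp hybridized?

C1: sp3
C2: sp3
C3: sp3
C4: sp3
C5: sp3
C6: sp ✓
C7: sp ✓
C8: sp3
C6, C7 → 2 sp carbons.

2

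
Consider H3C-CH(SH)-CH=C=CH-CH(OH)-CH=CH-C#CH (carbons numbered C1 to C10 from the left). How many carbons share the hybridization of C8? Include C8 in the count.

C8 is sp2 (one π bond).
C1: sp3
C2: sp3
C3: sp2 ✓
C4: sp
C5: sp2 ✓
C6: sp3
C7: sp2 ✓
C8: sp2 ✓
C9: sp
C10: sp
4 carbons are sp2.

4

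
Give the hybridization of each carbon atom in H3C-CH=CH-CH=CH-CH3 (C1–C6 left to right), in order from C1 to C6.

C1 — 4 σ bonds. Steric number 4, so sp3.
C2 (3 σ bonds, plus one π bond) has steric number 3: sp2.
C3: 3 σ bonds, plus one π bond — 3 electron domains, sp2.
C4: 3 σ bonds, plus one π bond — 3 electron domains, sp2.
C5: 3 σ bonds, plus one π bond — 3 electron domains, sp2.
C6 has 4 σ bonds: steric number 4 → sp3.

C1 sp3, C2 sp2, C3 sp2, C4 sp2, C5 sp2, C6 sp3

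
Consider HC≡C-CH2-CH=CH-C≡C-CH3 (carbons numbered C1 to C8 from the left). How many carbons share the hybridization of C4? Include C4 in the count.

C4 is sp2 (one π bond).
C1: sp
C2: sp
C3: sp3
C4: sp2 ✓
C5: sp2 ✓
C6: sp
C7: sp
C8: sp3
2 carbons are sp2.

2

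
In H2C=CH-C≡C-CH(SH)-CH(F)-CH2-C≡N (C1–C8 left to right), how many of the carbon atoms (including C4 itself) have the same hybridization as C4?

C4 is sp (two π bonds).
C1: sp2
C2: sp2
C3: sp ✓
C4: sp ✓
C5: sp3
C6: sp3
C7: sp3
C8: sp ✓
3 carbons are sp.

3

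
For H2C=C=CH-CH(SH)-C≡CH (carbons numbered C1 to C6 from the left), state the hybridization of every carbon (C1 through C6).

C1 — 3 σ bonds, plus one π bond. Steric number 3, so sp2.
C2 carries 2 σ bonds, plus two π bonds, giving a steric number of 2, so it is sp.
C3 (3 σ bonds, plus one π bond) has steric number 3: sp2.
C4: 4 σ bonds — 4 electron domains, sp3.
C5 has 2 σ bonds, plus two π bonds: steric number 2 → sp.
C6 (2 σ bonds, plus two π bonds) has steric number 2: sp.

C1 sp2, C2 sp, C3 sp2, C4 sp3, C5 sp, C6 sp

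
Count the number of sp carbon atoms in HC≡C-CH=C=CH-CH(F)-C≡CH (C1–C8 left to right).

C1: sp ✓
C2: sp ✓
C3: sp2
C4: sp ✓
C5: sp2
C6: sp3
C7: sp ✓
C8: sp ✓
C1, C2, C4, C7, C8 → 5 sp carbons.

5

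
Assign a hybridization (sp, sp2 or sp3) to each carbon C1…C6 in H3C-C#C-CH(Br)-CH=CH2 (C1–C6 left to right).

C1 sp3, C2 sp, C3 sp, C4 sp3, C5 sp2, C6 sp2

C1: 4 σ bonds; 4 regions of electron density → sp3.
C2: 2 σ bonds, plus two π bonds; 2 regions of electron density → sp.
C3 is sp: 2 σ bonds, plus two π bonds, 2 electron-density regions.
C4 — 4 σ bonds. Steric number 4, so sp3.
C5 is sp2: 3 σ bonds, plus one π bond, 3 electron-density regions.
C6 — 3 σ bonds, plus one π bond. Steric number 3, so sp2.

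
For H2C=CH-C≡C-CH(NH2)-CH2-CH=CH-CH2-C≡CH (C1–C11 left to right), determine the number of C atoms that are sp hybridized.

4

C1: sp2
C2: sp2
C3: sp ✓
C4: sp ✓
C5: sp3
C6: sp3
C7: sp2
C8: sp2
C9: sp3
C10: sp ✓
C11: sp ✓
C3, C4, C10, C11 → 4 sp carbons.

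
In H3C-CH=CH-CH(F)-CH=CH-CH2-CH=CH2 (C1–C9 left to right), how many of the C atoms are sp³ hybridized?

3

C1: sp3 ✓
C2: sp2
C3: sp2
C4: sp3 ✓
C5: sp2
C6: sp2
C7: sp3 ✓
C8: sp2
C9: sp2
C1, C4, C7 → 3 sp3 carbons.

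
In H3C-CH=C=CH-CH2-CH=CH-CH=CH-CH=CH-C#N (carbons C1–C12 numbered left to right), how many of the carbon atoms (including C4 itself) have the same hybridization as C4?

8

C4 is sp2 (one π bond).
C1: sp3
C2: sp2 ✓
C3: sp
C4: sp2 ✓
C5: sp3
C6: sp2 ✓
C7: sp2 ✓
C8: sp2 ✓
C9: sp2 ✓
C10: sp2 ✓
C11: sp2 ✓
C12: sp
8 carbons are sp2.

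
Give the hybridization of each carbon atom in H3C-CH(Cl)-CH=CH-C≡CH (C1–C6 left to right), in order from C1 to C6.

C1 is sp3: 4 σ bonds, 4 electron-density regions.
C2 — 4 σ bonds. Steric number 4, so sp3.
C3 (3 σ bonds, plus one π bond) has steric number 3: sp2.
C4 — 3 σ bonds, plus one π bond. Steric number 3, so sp2.
C5 is sp: 2 σ bonds, plus two π bonds, 2 electron-density regions.
C6 carries 2 σ bonds, plus two π bonds, giving a steric number of 2, so it is sp.

C1 sp3, C2 sp3, C3 sp2, C4 sp2, C5 sp, C6 sp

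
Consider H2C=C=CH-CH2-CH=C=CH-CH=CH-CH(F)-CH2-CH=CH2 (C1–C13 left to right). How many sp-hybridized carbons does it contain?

2

C1: sp2
C2: sp ✓
C3: sp2
C4: sp3
C5: sp2
C6: sp ✓
C7: sp2
C8: sp2
C9: sp2
C10: sp3
C11: sp3
C12: sp2
C13: sp2
C2, C6 → 2 sp carbons.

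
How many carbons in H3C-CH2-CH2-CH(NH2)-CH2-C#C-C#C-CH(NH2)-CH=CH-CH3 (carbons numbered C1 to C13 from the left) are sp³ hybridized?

C1: sp3 ✓
C2: sp3 ✓
C3: sp3 ✓
C4: sp3 ✓
C5: sp3 ✓
C6: sp
C7: sp
C8: sp
C9: sp
C10: sp3 ✓
C11: sp2
C12: sp2
C13: sp3 ✓
C1, C2, C3, C4, C5, C10, C13 → 7 sp3 carbons.

7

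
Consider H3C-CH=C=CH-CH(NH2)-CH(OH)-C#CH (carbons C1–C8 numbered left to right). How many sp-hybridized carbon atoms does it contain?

3

C1: sp3
C2: sp2
C3: sp ✓
C4: sp2
C5: sp3
C6: sp3
C7: sp ✓
C8: sp ✓
C3, C7, C8 → 3 sp carbons.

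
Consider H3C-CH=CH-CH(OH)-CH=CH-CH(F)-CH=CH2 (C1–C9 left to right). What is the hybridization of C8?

C8: 3 σ bonds, plus one π bond — 3 electron domains, sp2.

sp2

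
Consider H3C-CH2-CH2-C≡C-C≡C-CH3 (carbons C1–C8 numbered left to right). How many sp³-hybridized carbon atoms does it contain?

4

C1: sp3 ✓
C2: sp3 ✓
C3: sp3 ✓
C4: sp
C5: sp
C6: sp
C7: sp
C8: sp3 ✓
C1, C2, C3, C8 → 4 sp3 carbons.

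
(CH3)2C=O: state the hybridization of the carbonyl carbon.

sp²

The carbonyl carbon (3 σ bonds, plus one π bond) has steric number 3: sp2.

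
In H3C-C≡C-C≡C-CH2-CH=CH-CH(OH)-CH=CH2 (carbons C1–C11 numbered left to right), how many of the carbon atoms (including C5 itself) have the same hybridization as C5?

4

C5 is sp (two π bonds).
C1: sp3
C2: sp ✓
C3: sp ✓
C4: sp ✓
C5: sp ✓
C6: sp3
C7: sp2
C8: sp2
C9: sp3
C10: sp2
C11: sp2
4 carbons are sp.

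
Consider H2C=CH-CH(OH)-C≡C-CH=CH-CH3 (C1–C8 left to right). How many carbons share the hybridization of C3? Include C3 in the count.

2

C3 is sp3 (only σ bonds).
C1: sp2
C2: sp2
C3: sp3 ✓
C4: sp
C5: sp
C6: sp2
C7: sp2
C8: sp3 ✓
2 carbons are sp3.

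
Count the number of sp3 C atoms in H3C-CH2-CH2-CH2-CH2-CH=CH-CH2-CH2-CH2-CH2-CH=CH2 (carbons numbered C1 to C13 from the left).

C1: sp3 ✓
C2: sp3 ✓
C3: sp3 ✓
C4: sp3 ✓
C5: sp3 ✓
C6: sp2
C7: sp2
C8: sp3 ✓
C9: sp3 ✓
C10: sp3 ✓
C11: sp3 ✓
C12: sp2
C13: sp2
C1, C2, C3, C4, C5, C8, C9, C10, C11 → 9 sp3 carbons.

9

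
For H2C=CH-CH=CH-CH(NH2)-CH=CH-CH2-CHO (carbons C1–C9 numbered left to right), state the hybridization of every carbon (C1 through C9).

C1 has 3 σ bonds, plus one π bond: steric number 3 → sp2.
C2 has 3 σ bonds, plus one π bond: steric number 3 → sp2.
C3 carries 3 σ bonds, plus one π bond, giving a steric number of 3, so it is sp2.
C4 has 3 σ bonds, plus one π bond: steric number 3 → sp2.
C5 carries 4 σ bonds, giving a steric number of 4, so it is sp3.
C6 — 3 σ bonds, plus one π bond. Steric number 3, so sp2.
C7 has 3 σ bonds, plus one π bond: steric number 3 → sp2.
C8 has 4 σ bonds: steric number 4 → sp3.
C9: 3 σ bonds, plus one π bond; 3 regions of electron density → sp2.

C1 sp2, C2 sp2, C3 sp2, C4 sp2, C5 sp3, C6 sp2, C7 sp2, C8 sp3, C9 sp2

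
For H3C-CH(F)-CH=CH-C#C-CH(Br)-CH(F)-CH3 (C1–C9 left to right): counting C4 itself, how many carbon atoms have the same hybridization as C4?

2

C4 is sp2 (one π bond).
C1: sp3
C2: sp3
C3: sp2 ✓
C4: sp2 ✓
C5: sp
C6: sp
C7: sp3
C8: sp3
C9: sp3
2 carbons are sp2.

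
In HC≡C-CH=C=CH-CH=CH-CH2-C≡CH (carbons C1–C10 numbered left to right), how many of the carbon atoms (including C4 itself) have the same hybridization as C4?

5

C4 is sp (two π bonds).
C1: sp ✓
C2: sp ✓
C3: sp2
C4: sp ✓
C5: sp2
C6: sp2
C7: sp2
C8: sp3
C9: sp ✓
C10: sp ✓
5 carbons are sp.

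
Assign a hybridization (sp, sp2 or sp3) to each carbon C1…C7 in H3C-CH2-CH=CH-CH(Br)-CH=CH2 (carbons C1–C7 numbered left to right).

C1 sp3, C2 sp3, C3 sp2, C4 sp2, C5 sp3, C6 sp2, C7 sp2

C1 is sp3: 4 σ bonds, 4 electron-density regions.
C2: 4 σ bonds; 4 regions of electron density → sp3.
C3: 3 σ bonds, plus one π bond — 3 electron domains, sp2.
C4 carries 3 σ bonds, plus one π bond, giving a steric number of 3, so it is sp2.
C5 carries 4 σ bonds, giving a steric number of 4, so it is sp3.
C6 — 3 σ bonds, plus one π bond. Steric number 3, so sp2.
C7: 3 σ bonds, plus one π bond — 3 electron domains, sp2.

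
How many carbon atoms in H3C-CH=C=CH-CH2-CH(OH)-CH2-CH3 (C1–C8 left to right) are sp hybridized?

C1: sp3
C2: sp2
C3: sp ✓
C4: sp2
C5: sp3
C6: sp3
C7: sp3
C8: sp3
C3 → 1 sp carbon.

1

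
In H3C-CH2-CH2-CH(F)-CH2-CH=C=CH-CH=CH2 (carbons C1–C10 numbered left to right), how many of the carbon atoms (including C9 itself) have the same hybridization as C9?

4

C9 is sp2 (one π bond).
C1: sp3
C2: sp3
C3: sp3
C4: sp3
C5: sp3
C6: sp2 ✓
C7: sp
C8: sp2 ✓
C9: sp2 ✓
C10: sp2 ✓
4 carbons are sp2.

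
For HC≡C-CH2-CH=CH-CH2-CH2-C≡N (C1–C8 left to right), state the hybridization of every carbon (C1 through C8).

C1 — 2 σ bonds, plus two π bonds. Steric number 2, so sp.
C2: 2 σ bonds, plus two π bonds; 2 regions of electron density → sp.
C3 (4 σ bonds) has steric number 4: sp3.
C4 — 3 σ bonds, plus one π bond. Steric number 3, so sp2.
C5 (3 σ bonds, plus one π bond) has steric number 3: sp2.
C6 (4 σ bonds) has steric number 4: sp3.
C7 (4 σ bonds) has steric number 4: sp3.
C8: 2 σ bonds, plus two π bonds — 2 electron domains, sp.

C1 sp, C2 sp, C3 sp3, C4 sp2, C5 sp2, C6 sp3, C7 sp3, C8 sp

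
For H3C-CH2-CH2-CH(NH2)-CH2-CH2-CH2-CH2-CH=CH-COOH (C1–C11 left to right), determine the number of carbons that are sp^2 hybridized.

3

C1: sp3
C2: sp3
C3: sp3
C4: sp3
C5: sp3
C6: sp3
C7: sp3
C8: sp3
C9: sp2 ✓
C10: sp2 ✓
C11: sp2 ✓
C9, C10, C11 → 3 sp2 carbons.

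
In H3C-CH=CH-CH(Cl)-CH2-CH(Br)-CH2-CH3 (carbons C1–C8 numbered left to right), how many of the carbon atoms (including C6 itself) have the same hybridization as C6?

6

C6 is sp3 (only σ bonds).
C1: sp3 ✓
C2: sp2
C3: sp2
C4: sp3 ✓
C5: sp3 ✓
C6: sp3 ✓
C7: sp3 ✓
C8: sp3 ✓
6 carbons are sp3.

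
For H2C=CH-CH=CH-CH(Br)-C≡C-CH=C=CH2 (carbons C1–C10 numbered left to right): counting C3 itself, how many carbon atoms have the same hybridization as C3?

6

C3 is sp2 (one π bond).
C1: sp2 ✓
C2: sp2 ✓
C3: sp2 ✓
C4: sp2 ✓
C5: sp3
C6: sp
C7: sp
C8: sp2 ✓
C9: sp
C10: sp2 ✓
6 carbons are sp2.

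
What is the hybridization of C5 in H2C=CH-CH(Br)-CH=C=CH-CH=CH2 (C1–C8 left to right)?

C5 (2 σ bonds, plus two π bonds) has steric number 2: sp.

sp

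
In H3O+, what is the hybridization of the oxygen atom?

sp^3

Three σ bonds + one lone pair = steric number 4 → sp3.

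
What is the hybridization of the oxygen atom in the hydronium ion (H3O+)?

sp3

Three σ bonds + one lone pair = steric number 4 → sp3.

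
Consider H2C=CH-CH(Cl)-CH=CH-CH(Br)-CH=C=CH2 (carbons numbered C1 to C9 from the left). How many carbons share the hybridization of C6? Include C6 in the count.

C6 is sp3 (only σ bonds).
C1: sp2
C2: sp2
C3: sp3 ✓
C4: sp2
C5: sp2
C6: sp3 ✓
C7: sp2
C8: sp
C9: sp2
2 carbons are sp3.

2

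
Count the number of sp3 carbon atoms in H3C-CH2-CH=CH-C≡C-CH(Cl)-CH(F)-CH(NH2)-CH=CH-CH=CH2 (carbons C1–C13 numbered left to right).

C1: sp3 ✓
C2: sp3 ✓
C3: sp2
C4: sp2
C5: sp
C6: sp
C7: sp3 ✓
C8: sp3 ✓
C9: sp3 ✓
C10: sp2
C11: sp2
C12: sp2
C13: sp2
C1, C2, C7, C8, C9 → 5 sp3 carbons.

5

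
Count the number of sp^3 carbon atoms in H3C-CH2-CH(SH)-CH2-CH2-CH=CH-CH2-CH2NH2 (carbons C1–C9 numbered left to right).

7

C1: sp3 ✓
C2: sp3 ✓
C3: sp3 ✓
C4: sp3 ✓
C5: sp3 ✓
C6: sp2
C7: sp2
C8: sp3 ✓
C9: sp3 ✓
C1, C2, C3, C4, C5, C8, C9 → 7 sp3 carbons.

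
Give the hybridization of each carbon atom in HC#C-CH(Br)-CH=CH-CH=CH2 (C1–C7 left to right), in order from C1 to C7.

C1 has 2 σ bonds, plus two π bonds: steric number 2 → sp.
C2 (2 σ bonds, plus two π bonds) has steric number 2: sp.
C3 is sp3: 4 σ bonds, 4 electron-density regions.
C4: 3 σ bonds, plus one π bond — 3 electron domains, sp2.
C5 has 3 σ bonds, plus one π bond: steric number 3 → sp2.
C6: 3 σ bonds, plus one π bond — 3 electron domains, sp2.
C7 (3 σ bonds, plus one π bond) has steric number 3: sp2.

C1 sp, C2 sp, C3 sp3, C4 sp2, C5 sp2, C6 sp2, C7 sp2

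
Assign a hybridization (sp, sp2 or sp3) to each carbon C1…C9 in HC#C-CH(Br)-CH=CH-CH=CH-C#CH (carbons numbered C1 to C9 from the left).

C1 sp, C2 sp, C3 sp3, C4 sp2, C5 sp2, C6 sp2, C7 sp2, C8 sp, C9 sp

C1 carries 2 σ bonds, plus two π bonds, giving a steric number of 2, so it is sp.
C2 carries 2 σ bonds, plus two π bonds, giving a steric number of 2, so it is sp.
C3 (4 σ bonds) has steric number 4: sp3.
C4 (3 σ bonds, plus one π bond) has steric number 3: sp2.
C5 is sp2: 3 σ bonds, plus one π bond, 3 electron-density regions.
C6: 3 σ bonds, plus one π bond — 3 electron domains, sp2.
C7 has 3 σ bonds, plus one π bond: steric number 3 → sp2.
C8 has 2 σ bonds, plus two π bonds: steric number 2 → sp.
C9 (2 σ bonds, plus two π bonds) has steric number 2: sp.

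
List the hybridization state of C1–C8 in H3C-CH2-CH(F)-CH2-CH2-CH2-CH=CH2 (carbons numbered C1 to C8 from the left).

C1 sp3, C2 sp3, C3 sp3, C4 sp3, C5 sp3, C6 sp3, C7 sp2, C8 sp2

C1 (4 σ bonds) has steric number 4: sp3.
C2: 4 σ bonds — 4 electron domains, sp3.
C3 carries 4 σ bonds, giving a steric number of 4, so it is sp3.
C4 (4 σ bonds) has steric number 4: sp3.
C5: 4 σ bonds — 4 electron domains, sp3.
C6 has 4 σ bonds: steric number 4 → sp3.
C7 is sp2: 3 σ bonds, plus one π bond, 3 electron-density regions.
C8 — 3 σ bonds, plus one π bond. Steric number 3, so sp2.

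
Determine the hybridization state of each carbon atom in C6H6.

sp^2

Every ring carbon has three σ bonds and contributes one p electron to the aromatic π system.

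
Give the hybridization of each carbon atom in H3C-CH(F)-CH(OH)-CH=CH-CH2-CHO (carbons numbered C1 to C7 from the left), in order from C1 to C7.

C1 sp3, C2 sp3, C3 sp3, C4 sp2, C5 sp2, C6 sp3, C7 sp2

C1 is sp3: 4 σ bonds, 4 electron-density regions.
C2: 4 σ bonds — 4 electron domains, sp3.
C3 carries 4 σ bonds, giving a steric number of 4, so it is sp3.
C4 — 3 σ bonds, plus one π bond. Steric number 3, so sp2.
C5: 3 σ bonds, plus one π bond — 3 electron domains, sp2.
C6 (4 σ bonds) has steric number 4: sp3.
C7 carries 3 σ bonds, plus one π bond, giving a steric number of 3, so it is sp2.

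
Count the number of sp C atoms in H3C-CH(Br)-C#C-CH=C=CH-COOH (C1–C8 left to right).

3

C1: sp3
C2: sp3
C3: sp ✓
C4: sp ✓
C5: sp2
C6: sp ✓
C7: sp2
C8: sp2
C3, C4, C6 → 3 sp carbons.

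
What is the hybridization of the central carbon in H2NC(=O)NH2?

The central carbon — 3 σ bonds, plus one π bond. Steric number 3, so sp2.

sp²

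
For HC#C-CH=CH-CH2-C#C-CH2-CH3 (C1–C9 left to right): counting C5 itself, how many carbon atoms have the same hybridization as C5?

C5 is sp3 (only σ bonds).
C1: sp
C2: sp
C3: sp2
C4: sp2
C5: sp3 ✓
C6: sp
C7: sp
C8: sp3 ✓
C9: sp3 ✓
3 carbons are sp3.

3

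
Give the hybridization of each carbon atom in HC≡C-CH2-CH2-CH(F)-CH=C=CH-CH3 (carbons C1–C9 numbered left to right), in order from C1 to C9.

C1 is sp: 2 σ bonds, plus two π bonds, 2 electron-density regions.
C2 (2 σ bonds, plus two π bonds) has steric number 2: sp.
C3 has 4 σ bonds: steric number 4 → sp3.
C4 (4 σ bonds) has steric number 4: sp3.
C5: 4 σ bonds — 4 electron domains, sp3.
C6 is sp2: 3 σ bonds, plus one π bond, 3 electron-density regions.
C7 is sp: 2 σ bonds, plus two π bonds, 2 electron-density regions.
C8: 3 σ bonds, plus one π bond; 3 regions of electron density → sp2.
C9 is sp3: 4 σ bonds, 4 electron-density regions.

C1 sp, C2 sp, C3 sp3, C4 sp3, C5 sp3, C6 sp2, C7 sp, C8 sp2, C9 sp3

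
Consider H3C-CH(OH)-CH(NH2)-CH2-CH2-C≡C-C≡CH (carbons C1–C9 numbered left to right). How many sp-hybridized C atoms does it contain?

C1: sp3
C2: sp3
C3: sp3
C4: sp3
C5: sp3
C6: sp ✓
C7: sp ✓
C8: sp ✓
C9: sp ✓
C6, C7, C8, C9 → 4 sp carbons.

4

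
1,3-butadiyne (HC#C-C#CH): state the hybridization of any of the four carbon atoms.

sp

Every carbon is part of a C≡C triple bond: two σ regions → sp.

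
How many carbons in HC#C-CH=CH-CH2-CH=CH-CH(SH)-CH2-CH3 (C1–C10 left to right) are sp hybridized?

2

C1: sp ✓
C2: sp ✓
C3: sp2
C4: sp2
C5: sp3
C6: sp2
C7: sp2
C8: sp3
C9: sp3
C10: sp3
C1, C2 → 2 sp carbons.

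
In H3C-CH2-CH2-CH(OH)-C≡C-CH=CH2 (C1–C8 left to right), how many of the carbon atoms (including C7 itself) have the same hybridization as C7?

C7 is sp2 (one π bond).
C1: sp3
C2: sp3
C3: sp3
C4: sp3
C5: sp
C6: sp
C7: sp2 ✓
C8: sp2 ✓
2 carbons are sp2.

2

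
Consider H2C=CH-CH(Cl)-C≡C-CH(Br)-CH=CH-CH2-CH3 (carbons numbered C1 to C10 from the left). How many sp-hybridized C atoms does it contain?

C1: sp2
C2: sp2
C3: sp3
C4: sp ✓
C5: sp ✓
C6: sp3
C7: sp2
C8: sp2
C9: sp3
C10: sp3
C4, C5 → 2 sp carbons.

2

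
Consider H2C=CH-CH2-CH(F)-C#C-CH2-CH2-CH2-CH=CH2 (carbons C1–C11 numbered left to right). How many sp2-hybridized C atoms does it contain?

4

C1: sp2 ✓
C2: sp2 ✓
C3: sp3
C4: sp3
C5: sp
C6: sp
C7: sp3
C8: sp3
C9: sp3
C10: sp2 ✓
C11: sp2 ✓
C1, C2, C10, C11 → 4 sp2 carbons.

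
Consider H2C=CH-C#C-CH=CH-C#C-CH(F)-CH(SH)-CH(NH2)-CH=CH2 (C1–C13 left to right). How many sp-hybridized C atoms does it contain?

4

C1: sp2
C2: sp2
C3: sp ✓
C4: sp ✓
C5: sp2
C6: sp2
C7: sp ✓
C8: sp ✓
C9: sp3
C10: sp3
C11: sp3
C12: sp2
C13: sp2
C3, C4, C7, C8 → 4 sp carbons.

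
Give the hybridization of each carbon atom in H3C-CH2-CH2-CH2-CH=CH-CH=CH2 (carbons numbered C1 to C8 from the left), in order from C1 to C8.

C1 carries 4 σ bonds, giving a steric number of 4, so it is sp3.
C2: 4 σ bonds — 4 electron domains, sp3.
C3 has 4 σ bonds: steric number 4 → sp3.
C4 (4 σ bonds) has steric number 4: sp3.
C5 (3 σ bonds, plus one π bond) has steric number 3: sp2.
C6: 3 σ bonds, plus one π bond — 3 electron domains, sp2.
C7 — 3 σ bonds, plus one π bond. Steric number 3, so sp2.
C8 — 3 σ bonds, plus one π bond. Steric number 3, so sp2.

C1 sp3, C2 sp3, C3 sp3, C4 sp3, C5 sp2, C6 sp2, C7 sp2, C8 sp2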